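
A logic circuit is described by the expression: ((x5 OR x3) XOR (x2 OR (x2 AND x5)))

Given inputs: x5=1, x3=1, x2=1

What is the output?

Substituting: ((1 OR 1) XOR (1 OR (1 AND 1)))
= 0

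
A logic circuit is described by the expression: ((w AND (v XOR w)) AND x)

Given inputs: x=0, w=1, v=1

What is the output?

Substituting: ((1 AND (1 XOR 1)) AND 0)
= 0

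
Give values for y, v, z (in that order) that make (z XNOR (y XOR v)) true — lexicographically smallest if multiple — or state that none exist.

y=0, v=0, z=0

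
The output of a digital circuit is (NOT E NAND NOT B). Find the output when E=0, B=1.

Substituting: (NOT 0 NAND NOT 1)
= 1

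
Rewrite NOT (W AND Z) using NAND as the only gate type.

(((W NAND Z) NAND (W NAND Z)) NAND ((W NAND Z) NAND (W NAND Z)))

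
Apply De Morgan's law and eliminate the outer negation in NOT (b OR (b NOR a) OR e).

NOT b AND NOT (b NOR a) AND NOT e
De Morgan's: NOT(OR of terms) = AND of negations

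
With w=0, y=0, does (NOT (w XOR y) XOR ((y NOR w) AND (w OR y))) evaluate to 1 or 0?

Substituting: (NOT (0 XOR 0) XOR ((0 NOR 0) AND (0 OR 0)))
= 1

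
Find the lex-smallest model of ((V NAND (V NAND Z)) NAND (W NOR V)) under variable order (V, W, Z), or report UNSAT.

V=0, W=1, Z=0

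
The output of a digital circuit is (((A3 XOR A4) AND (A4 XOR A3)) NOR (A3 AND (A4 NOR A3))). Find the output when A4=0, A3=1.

Substituting: (((1 XOR 0) AND (0 XOR 1)) NOR (1 AND (0 NOR 1)))
= 0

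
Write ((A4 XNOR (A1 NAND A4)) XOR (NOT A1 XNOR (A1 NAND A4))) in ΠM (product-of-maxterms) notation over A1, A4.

ΠM(1, 2) = (A1 OR NOT A4) AND (NOT A1 OR A4)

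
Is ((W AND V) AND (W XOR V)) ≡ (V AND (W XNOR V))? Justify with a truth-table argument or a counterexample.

No. Counterexample: with W=1, V=1, Expression 1 = 0 but Expression 2 = 1.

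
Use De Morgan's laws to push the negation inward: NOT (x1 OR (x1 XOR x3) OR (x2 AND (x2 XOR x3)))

NOT x1 AND NOT (x1 XOR x3) AND NOT (x2 AND (x2 XOR x3))
De Morgan's: NOT(OR of terms) = AND of negations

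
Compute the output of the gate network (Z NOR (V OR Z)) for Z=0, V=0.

Substituting: (0 NOR (0 OR 0))
= 1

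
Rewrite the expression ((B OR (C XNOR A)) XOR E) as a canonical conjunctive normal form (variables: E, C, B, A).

(E OR C OR B OR NOT A) AND (E OR NOT C OR B OR A) AND (NOT E OR C OR B OR A) AND (NOT E OR C OR NOT B OR A) AND (NOT E OR C OR NOT B OR NOT A) AND (NOT E OR NOT C OR B OR NOT A) AND (NOT E OR NOT C OR NOT B OR A) AND (NOT E OR NOT C OR NOT B OR NOT A)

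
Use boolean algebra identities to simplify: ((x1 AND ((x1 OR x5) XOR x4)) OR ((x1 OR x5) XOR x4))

By absorption (E OR (E AND v) = E):
= ((x1 OR x5) XOR x4)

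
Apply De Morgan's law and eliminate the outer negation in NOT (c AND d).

NOT c OR NOT d
De Morgan's: NOT(AND of terms) = OR of negations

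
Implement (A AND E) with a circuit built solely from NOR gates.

((A NOR A) NOR (E NOR E))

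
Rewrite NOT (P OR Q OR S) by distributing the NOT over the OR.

NOT P AND NOT Q AND NOT S
De Morgan's: NOT(OR of terms) = AND of negations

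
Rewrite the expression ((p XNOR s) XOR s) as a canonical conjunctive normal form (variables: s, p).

(s OR NOT p) AND (NOT s OR NOT p)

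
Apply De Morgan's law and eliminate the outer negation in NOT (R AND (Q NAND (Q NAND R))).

NOT R OR NOT (Q NAND (Q NAND R))
De Morgan's: NOT(AND of terms) = OR of negations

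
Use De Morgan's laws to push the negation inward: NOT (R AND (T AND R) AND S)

NOT R OR NOT (T AND R) OR NOT S
De Morgan's: NOT(AND of terms) = OR of negations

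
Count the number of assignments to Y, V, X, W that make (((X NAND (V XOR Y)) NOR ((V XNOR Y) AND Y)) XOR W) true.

Satisfying assignments: (0,0,0,1), (0,0,1,1), (0,1,0,1), (0,1,1,0), (1,0,0,1), (1,0,1,0), (1,1,0,1), (1,1,1,1)
Count: 8 out of 16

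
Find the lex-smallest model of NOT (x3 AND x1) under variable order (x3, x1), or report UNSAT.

x3=0, x1=0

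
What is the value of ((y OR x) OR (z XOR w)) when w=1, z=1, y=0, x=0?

Substituting: ((0 OR 0) OR (1 XOR 1))
= 0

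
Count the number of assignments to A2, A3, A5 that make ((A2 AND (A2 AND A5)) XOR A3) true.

Satisfying assignments: (0,1,0), (0,1,1), (1,0,1), (1,1,0)
Count: 4 out of 8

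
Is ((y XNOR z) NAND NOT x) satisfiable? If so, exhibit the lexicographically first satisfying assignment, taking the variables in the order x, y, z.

x=0, y=0, z=1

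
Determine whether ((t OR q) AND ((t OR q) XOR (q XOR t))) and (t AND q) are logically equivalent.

Yes, they are equivalent — the two output columns agree on all 4 assignments:
t | q | Expression 1 | Expression 2
-----------------------------------
0 | 0 | 0 | 0
0 | 1 | 0 | 0
1 | 0 | 0 | 0
1 | 1 | 1 | 1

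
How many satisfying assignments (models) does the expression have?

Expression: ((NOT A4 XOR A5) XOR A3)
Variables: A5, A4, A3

Satisfying assignments: (0,0,0), (0,1,1), (1,0,1), (1,1,0)
Count: 4 out of 8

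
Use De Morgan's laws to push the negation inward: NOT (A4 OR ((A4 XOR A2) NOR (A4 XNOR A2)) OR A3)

NOT A4 AND NOT ((A4 XOR A2) NOR (A4 XNOR A2)) AND NOT A3
De Morgan's: NOT(OR of terms) = AND of negations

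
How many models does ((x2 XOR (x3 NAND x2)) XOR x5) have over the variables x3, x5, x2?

Satisfying assignments: (0,0,0), (0,1,1), (1,0,0), (1,0,1)
Count: 4 out of 8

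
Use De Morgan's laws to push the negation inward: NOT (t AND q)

NOT t OR NOT q
De Morgan's: NOT(AND of terms) = OR of negations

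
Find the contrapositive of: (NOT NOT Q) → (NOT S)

Contrapositive: S → NOT Q
Note: A statement and its contrapositive are logically equivalent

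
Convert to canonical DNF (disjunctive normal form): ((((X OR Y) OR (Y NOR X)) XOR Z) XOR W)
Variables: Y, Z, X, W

(NOT Y AND NOT Z AND NOT X AND NOT W) OR (NOT Y AND NOT Z AND X AND NOT W) OR (NOT Y AND Z AND NOT X AND W) OR (NOT Y AND Z AND X AND W) OR (Y AND NOT Z AND NOT X AND NOT W) OR (Y AND NOT Z AND X AND NOT W) OR (Y AND Z AND NOT X AND W) OR (Y AND Z AND X AND W)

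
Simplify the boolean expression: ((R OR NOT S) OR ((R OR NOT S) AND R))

By absorption (E OR (E AND v) = E):
= (R OR NOT S)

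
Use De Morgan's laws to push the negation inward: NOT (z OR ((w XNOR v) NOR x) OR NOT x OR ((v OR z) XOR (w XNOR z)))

NOT z AND NOT ((w XNOR v) NOR x) AND x AND NOT ((v OR z) XOR (w XNOR z))
De Morgan's: NOT(OR of terms) = AND of negations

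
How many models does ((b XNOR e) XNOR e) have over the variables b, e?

Satisfying assignments: (1,0), (1,1)
Count: 2 out of 4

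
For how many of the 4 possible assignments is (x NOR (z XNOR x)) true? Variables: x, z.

Satisfying assignments: (0,1)
Count: 1 out of 4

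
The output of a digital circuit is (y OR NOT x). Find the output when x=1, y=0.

Substituting: (0 OR NOT 1)
= 0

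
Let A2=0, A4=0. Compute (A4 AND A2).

Substituting: (0 AND 0)
= 0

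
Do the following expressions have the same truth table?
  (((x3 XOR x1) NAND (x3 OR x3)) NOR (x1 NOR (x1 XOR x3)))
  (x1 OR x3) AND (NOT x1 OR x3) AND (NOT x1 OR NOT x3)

Yes, they are equivalent — the two output columns agree on all 4 assignments:
x1 | x3 | Expression 1 | Expression 2
-------------------------------------
0 | 0 | 0 | 0
0 | 1 | 1 | 1
1 | 0 | 0 | 0
1 | 1 | 0 | 0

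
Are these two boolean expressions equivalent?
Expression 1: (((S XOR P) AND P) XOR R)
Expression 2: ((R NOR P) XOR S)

No. Counterexample: with S=0, R=0, P=0, Expression 1 = 0 but Expression 2 = 1.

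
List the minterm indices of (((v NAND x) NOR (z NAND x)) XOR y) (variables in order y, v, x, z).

Σm(7, 8, 9, 10, 11, 12, 13, 14) = (NOT y AND v AND x AND z) OR (y AND NOT v AND NOT x AND NOT z) OR (y AND NOT v AND NOT x AND z) OR (y AND NOT v AND x AND NOT z) OR (y AND NOT v AND x AND z) OR (y AND v AND NOT x AND NOT z) OR (y AND v AND NOT x AND z) OR (y AND v AND x AND NOT z)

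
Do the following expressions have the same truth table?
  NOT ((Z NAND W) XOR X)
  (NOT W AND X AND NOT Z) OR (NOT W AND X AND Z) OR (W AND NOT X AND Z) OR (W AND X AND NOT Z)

Yes, they are equivalent — the two output columns agree on all 8 assignments:
W | X | Z | Expression 1 | Expression 2
---------------------------------------
0 | 0 | 0 | 0 | 0
0 | 0 | 1 | 0 | 0
0 | 1 | 0 | 1 | 1
0 | 1 | 1 | 1 | 1
1 | 0 | 0 | 0 | 0
1 | 0 | 1 | 1 | 1
1 | 1 | 0 | 1 | 1
1 | 1 | 1 | 0 | 0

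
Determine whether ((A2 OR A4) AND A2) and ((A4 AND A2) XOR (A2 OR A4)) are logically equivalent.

No. Counterexample: with A4=1, A2=0, Expression 1 = 0 but Expression 2 = 1.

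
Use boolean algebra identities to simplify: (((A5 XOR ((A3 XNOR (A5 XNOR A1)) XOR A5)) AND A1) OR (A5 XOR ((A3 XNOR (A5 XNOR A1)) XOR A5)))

By absorption (E OR (E AND v) = E) then XOR self-cancellation ((E XOR v) XOR v = E):
= (A3 XNOR (A5 XNOR A1))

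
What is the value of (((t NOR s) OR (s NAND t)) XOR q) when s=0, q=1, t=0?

Substituting: (((0 NOR 0) OR (0 NAND 0)) XOR 1)
= 0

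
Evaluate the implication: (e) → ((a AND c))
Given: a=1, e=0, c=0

Antecedent (e) = 0; consequent ((a AND c)) = 0.
0 → 0 = 1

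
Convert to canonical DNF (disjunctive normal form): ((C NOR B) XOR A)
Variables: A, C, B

(NOT A AND NOT C AND NOT B) OR (A AND NOT C AND B) OR (A AND C AND NOT B) OR (A AND C AND B)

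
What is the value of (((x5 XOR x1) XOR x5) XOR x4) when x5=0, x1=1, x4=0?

Substituting: (((0 XOR 1) XOR 0) XOR 0)
= 1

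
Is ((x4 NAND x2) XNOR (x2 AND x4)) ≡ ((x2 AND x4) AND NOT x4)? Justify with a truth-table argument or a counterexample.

Yes, they are equivalent — the two output columns agree on all 4 assignments:
x2 | x4 | Expression 1 | Expression 2
-------------------------------------
0 | 0 | 0 | 0
0 | 1 | 0 | 0
1 | 0 | 0 | 0
1 | 1 | 0 | 0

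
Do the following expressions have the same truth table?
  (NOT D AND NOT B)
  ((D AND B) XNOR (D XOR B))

Yes, they are equivalent — the two output columns agree on all 4 assignments:
D | B | Expression 1 | Expression 2
-----------------------------------
0 | 0 | 1 | 1
0 | 1 | 0 | 0
1 | 0 | 0 | 0
1 | 1 | 0 | 0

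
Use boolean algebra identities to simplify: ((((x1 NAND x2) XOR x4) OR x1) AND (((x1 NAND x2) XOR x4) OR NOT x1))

By distribution ((E OR v) AND (E OR NOT v) = E):
= ((x1 NAND x2) XOR x4)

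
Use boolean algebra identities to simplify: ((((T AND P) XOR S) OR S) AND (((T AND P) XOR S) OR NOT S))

By distribution ((E OR v) AND (E OR NOT v) = E):
= ((T AND P) XOR S)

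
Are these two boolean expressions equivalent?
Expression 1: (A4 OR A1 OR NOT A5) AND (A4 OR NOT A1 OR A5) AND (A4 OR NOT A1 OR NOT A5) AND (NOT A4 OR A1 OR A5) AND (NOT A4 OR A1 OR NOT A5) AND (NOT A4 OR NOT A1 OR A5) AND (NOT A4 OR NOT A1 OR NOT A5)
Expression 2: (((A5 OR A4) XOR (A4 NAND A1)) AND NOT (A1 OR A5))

Yes, they are equivalent — the two output columns agree on all 8 assignments:
A4 | A1 | A5 | Expression 1 | Expression 2
------------------------------------------
0 | 0 | 0 | 1 | 1
0 | 0 | 1 | 0 | 0
0 | 1 | 0 | 0 | 0
0 | 1 | 1 | 0 | 0
1 | 0 | 0 | 0 | 0
1 | 0 | 1 | 0 | 0
1 | 1 | 0 | 0 | 0
1 | 1 | 1 | 0 | 0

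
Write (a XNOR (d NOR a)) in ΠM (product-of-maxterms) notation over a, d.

ΠM(0, 2, 3) = (a OR d) AND (NOT a OR d) AND (NOT a OR NOT d)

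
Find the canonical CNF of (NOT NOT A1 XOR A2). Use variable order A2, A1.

(A2 OR A1) AND (NOT A2 OR NOT A1)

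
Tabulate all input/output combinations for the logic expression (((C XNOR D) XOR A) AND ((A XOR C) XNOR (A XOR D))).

A | D | C | Output
------------------
0 | 0 | 0 | 1
0 | 0 | 1 | 0
0 | 1 | 0 | 0
0 | 1 | 1 | 1
1 | 0 | 0 | 0
1 | 0 | 1 | 0
1 | 1 | 0 | 0
1 | 1 | 1 | 0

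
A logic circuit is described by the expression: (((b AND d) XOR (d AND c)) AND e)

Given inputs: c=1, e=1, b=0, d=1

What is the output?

Substituting: (((0 AND 1) XOR (1 AND 1)) AND 1)
= 1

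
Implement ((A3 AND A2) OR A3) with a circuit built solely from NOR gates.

((((A3 NOR A3) NOR (A2 NOR A2)) NOR A3) NOR (((A3 NOR A3) NOR (A2 NOR A2)) NOR A3))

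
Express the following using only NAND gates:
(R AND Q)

((R NAND Q) NAND (R NAND Q))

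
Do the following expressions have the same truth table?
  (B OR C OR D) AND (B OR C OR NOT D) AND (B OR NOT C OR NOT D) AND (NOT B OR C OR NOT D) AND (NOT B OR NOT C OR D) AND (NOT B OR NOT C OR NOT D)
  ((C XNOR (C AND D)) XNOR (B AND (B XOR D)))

Yes, they are equivalent — the two output columns agree on all 8 assignments:
B | C | D | Expression 1 | Expression 2
---------------------------------------
0 | 0 | 0 | 0 | 0
0 | 0 | 1 | 0 | 0
0 | 1 | 0 | 1 | 1
0 | 1 | 1 | 0 | 0
1 | 0 | 0 | 1 | 1
1 | 0 | 1 | 0 | 0
1 | 1 | 0 | 0 | 0
1 | 1 | 1 | 0 | 0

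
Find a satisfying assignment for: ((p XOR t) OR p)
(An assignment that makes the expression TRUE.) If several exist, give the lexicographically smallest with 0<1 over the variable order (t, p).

t=0, p=1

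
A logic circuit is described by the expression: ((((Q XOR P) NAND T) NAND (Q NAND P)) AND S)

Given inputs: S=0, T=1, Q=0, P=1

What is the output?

Substituting: ((((0 XOR 1) NAND 1) NAND (0 NAND 1)) AND 0)
= 0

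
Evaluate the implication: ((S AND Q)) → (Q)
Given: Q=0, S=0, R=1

Antecedent ((S AND Q)) = 0; consequent (Q) = 0.
0 → 0 = 1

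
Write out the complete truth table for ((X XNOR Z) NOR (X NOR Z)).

X | Z | Output
--------------
0 | 0 | 0
0 | 1 | 1
1 | 0 | 1
1 | 1 | 0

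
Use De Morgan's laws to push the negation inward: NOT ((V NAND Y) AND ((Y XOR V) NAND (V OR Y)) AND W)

NOT (V NAND Y) OR NOT ((Y XOR V) NAND (V OR Y)) OR NOT W
De Morgan's: NOT(AND of terms) = OR of negations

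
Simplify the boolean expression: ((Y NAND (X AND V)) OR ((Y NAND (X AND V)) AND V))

By absorption (E OR (E AND v) = E):
= (Y NAND (X AND V))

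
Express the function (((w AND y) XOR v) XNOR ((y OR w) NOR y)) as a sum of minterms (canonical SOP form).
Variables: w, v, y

Σm(1, 2, 4, 7) = (NOT w AND NOT v AND y) OR (NOT w AND v AND NOT y) OR (w AND NOT v AND NOT y) OR (w AND v AND y)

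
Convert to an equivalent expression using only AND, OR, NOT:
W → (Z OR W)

NOT W OR (Z OR W)
(Implication elimination: A → B = NOT A OR B)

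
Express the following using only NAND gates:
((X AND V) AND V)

((((X NAND V) NAND (X NAND V)) NAND V) NAND (((X NAND V) NAND (X NAND V)) NAND V))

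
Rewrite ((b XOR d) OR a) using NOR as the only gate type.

((((((b NOR d) NOR (b NOR d)) NOR ((b NOR d) NOR (b NOR d))) NOR ((((b NOR b) NOR (d NOR d)) NOR ((b NOR b) NOR (d NOR d))) NOR (((b NOR b) NOR (d NOR d)) NOR ((b NOR b) NOR (d NOR d))))) NOR a) NOR (((((b NOR d) NOR (b NOR d)) NOR ((b NOR d) NOR (b NOR d))) NOR ((((b NOR b) NOR (d NOR d)) NOR ((b NOR b) NOR (d NOR d))) NOR (((b NOR b) NOR (d NOR d)) NOR ((b NOR b) NOR (d NOR d))))) NOR a))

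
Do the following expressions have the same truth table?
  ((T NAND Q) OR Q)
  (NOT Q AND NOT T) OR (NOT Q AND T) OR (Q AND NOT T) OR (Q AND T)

Yes, they are equivalent — the two output columns agree on all 4 assignments:
Q | T | Expression 1 | Expression 2
-----------------------------------
0 | 0 | 1 | 1
0 | 1 | 1 | 1
1 | 0 | 1 | 1
1 | 1 | 1 | 1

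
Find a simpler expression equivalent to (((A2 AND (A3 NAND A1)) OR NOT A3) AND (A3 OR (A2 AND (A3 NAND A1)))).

By distribution ((E OR v) AND (E OR NOT v) = E):
= (A2 AND (A3 NAND A1))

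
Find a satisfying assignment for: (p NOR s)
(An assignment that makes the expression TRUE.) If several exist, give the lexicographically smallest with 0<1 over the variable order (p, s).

p=0, s=0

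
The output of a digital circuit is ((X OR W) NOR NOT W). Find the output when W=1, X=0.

Substituting: ((0 OR 1) NOR NOT 1)
= 0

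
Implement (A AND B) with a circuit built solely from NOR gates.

((A NOR A) NOR (B NOR B))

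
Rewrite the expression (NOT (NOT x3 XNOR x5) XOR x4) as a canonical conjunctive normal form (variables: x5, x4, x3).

(x5 OR x4 OR NOT x3) AND (x5 OR NOT x4 OR x3) AND (NOT x5 OR x4 OR x3) AND (NOT x5 OR NOT x4 OR NOT x3)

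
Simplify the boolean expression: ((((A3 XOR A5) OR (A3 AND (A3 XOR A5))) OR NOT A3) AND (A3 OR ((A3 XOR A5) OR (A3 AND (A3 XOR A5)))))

By distribution ((E OR v) AND (E OR NOT v) = E) then absorption (E OR (E AND v) = E):
= (A3 XOR A5)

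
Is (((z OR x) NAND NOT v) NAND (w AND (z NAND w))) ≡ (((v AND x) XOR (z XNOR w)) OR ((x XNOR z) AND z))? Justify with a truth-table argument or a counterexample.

No. Counterexample: with z=0, v=0, w=1, x=1, Expression 1 = 1 but Expression 2 = 0.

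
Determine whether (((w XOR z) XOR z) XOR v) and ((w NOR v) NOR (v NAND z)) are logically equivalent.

No. Counterexample: with w=0, z=0, v=1, Expression 1 = 1 but Expression 2 = 0.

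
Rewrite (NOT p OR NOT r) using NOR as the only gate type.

(((p NOR p) NOR (r NOR r)) NOR ((p NOR p) NOR (r NOR r)))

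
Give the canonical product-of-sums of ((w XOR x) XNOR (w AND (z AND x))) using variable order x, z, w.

ΠM(1, 3, 4, 6, 7) = (x OR z OR NOT w) AND (x OR NOT z OR NOT w) AND (NOT x OR z OR w) AND (NOT x OR NOT z OR w) AND (NOT x OR NOT z OR NOT w)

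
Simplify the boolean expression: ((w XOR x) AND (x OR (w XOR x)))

By absorption (E AND (E OR v) = E):
= (w XOR x)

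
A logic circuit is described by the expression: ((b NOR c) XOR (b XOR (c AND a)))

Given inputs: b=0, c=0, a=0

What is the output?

Substituting: ((0 NOR 0) XOR (0 XOR (0 AND 0)))
= 1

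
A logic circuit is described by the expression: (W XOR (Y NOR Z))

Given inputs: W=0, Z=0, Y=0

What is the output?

Substituting: (0 XOR (0 NOR 0))
= 1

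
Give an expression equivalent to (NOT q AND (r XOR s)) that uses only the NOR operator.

(((q NOR q) NOR (q NOR q)) NOR (((((r NOR s) NOR (r NOR s)) NOR ((r NOR s) NOR (r NOR s))) NOR ((((r NOR r) NOR (s NOR s)) NOR ((r NOR r) NOR (s NOR s))) NOR (((r NOR r) NOR (s NOR s)) NOR ((r NOR r) NOR (s NOR s))))) NOR ((((r NOR s) NOR (r NOR s)) NOR ((r NOR s) NOR (r NOR s))) NOR ((((r NOR r) NOR (s NOR s)) NOR ((r NOR r) NOR (s NOR s))) NOR (((r NOR r) NOR (s NOR s)) NOR ((r NOR r) NOR (s NOR s)))))))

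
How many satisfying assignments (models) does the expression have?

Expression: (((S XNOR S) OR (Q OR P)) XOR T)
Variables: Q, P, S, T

Satisfying assignments: (0,0,0,0), (0,0,1,0), (0,1,0,0), (0,1,1,0), (1,0,0,0), (1,0,1,0), (1,1,0,0), (1,1,1,0)
Count: 8 out of 16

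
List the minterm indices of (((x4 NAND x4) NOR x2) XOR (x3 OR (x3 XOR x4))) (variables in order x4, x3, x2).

Σm(2, 3, 5, 7) = (NOT x4 AND x3 AND NOT x2) OR (NOT x4 AND x3 AND x2) OR (x4 AND NOT x3 AND x2) OR (x4 AND x3 AND x2)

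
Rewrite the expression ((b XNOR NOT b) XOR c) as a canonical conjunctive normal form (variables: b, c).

(b OR c) AND (NOT b OR c)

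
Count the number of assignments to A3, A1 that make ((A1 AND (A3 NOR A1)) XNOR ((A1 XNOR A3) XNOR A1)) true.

Satisfying assignments: (0,0), (0,1)
Count: 2 out of 4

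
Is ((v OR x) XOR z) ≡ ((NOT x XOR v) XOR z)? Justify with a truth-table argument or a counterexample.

No. Counterexample: with x=0, v=0, z=0, Expression 1 = 0 but Expression 2 = 1.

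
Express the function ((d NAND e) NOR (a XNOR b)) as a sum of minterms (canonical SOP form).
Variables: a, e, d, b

Σm(7, 14) = (NOT a AND e AND d AND b) OR (a AND e AND d AND NOT b)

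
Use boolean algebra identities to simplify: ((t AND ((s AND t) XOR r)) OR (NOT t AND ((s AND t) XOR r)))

By distribution ((E AND v) OR (E AND NOT v) = E):
= ((s AND t) XOR r)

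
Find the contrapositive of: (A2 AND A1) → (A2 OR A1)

Contrapositive: NOT (A2 OR A1) → NOT (A2 AND A1)
Note: A statement and its contrapositive are logically equivalent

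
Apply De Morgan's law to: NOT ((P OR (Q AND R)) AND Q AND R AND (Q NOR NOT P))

NOT (P OR (Q AND R)) OR NOT Q OR NOT R OR NOT (Q NOR NOT P)
De Morgan's: NOT(AND of terms) = OR of negations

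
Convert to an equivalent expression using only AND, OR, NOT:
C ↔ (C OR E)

(C AND (C OR E)) OR (NOT C AND NOT (C OR E))
(Biconditional = both true or both false)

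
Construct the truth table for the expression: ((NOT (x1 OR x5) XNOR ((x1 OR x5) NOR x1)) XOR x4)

x4 | x1 | x5 | Output
---------------------
0 | 0 | 0 | 1
0 | 0 | 1 | 1
0 | 1 | 0 | 1
0 | 1 | 1 | 1
1 | 0 | 0 | 0
1 | 0 | 1 | 0
1 | 1 | 0 | 0
1 | 1 | 1 | 0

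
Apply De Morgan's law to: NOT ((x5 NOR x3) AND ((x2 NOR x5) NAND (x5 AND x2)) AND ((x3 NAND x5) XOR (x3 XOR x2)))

NOT (x5 NOR x3) OR NOT ((x2 NOR x5) NAND (x5 AND x2)) OR NOT ((x3 NAND x5) XOR (x3 XOR x2))
De Morgan's: NOT(AND of terms) = OR of negations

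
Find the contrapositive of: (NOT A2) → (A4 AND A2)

Contrapositive: NOT (A4 AND A2) → A2
Note: A statement and its contrapositive are logically equivalent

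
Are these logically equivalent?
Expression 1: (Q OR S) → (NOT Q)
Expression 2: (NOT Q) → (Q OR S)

No, Converse is not equivalent to original (counterexample: Q=0, S=0)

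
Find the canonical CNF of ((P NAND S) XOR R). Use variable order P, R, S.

(P OR NOT R OR S) AND (P OR NOT R OR NOT S) AND (NOT P OR R OR NOT S) AND (NOT P OR NOT R OR S)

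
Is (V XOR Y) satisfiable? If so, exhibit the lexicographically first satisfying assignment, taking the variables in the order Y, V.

Y=0, V=1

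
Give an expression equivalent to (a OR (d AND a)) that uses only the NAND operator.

((a NAND a) NAND (((d NAND a) NAND (d NAND a)) NAND ((d NAND a) NAND (d NAND a))))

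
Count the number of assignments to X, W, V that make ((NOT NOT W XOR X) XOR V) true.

Satisfying assignments: (0,0,1), (0,1,0), (1,0,0), (1,1,1)
Count: 4 out of 8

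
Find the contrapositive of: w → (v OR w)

Contrapositive: NOT (v OR w) → NOT w
Note: A statement and its contrapositive are logically equivalent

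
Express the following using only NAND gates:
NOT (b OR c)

(((b NAND b) NAND (c NAND c)) NAND ((b NAND b) NAND (c NAND c)))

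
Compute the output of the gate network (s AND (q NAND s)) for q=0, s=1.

Substituting: (1 AND (0 NAND 1))
= 1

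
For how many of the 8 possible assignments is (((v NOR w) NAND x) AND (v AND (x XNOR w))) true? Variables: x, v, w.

Satisfying assignments: (0,1,0), (1,1,1)
Count: 2 out of 8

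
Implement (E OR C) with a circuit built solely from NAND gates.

((E NAND E) NAND (C NAND C))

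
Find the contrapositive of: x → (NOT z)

Contrapositive: z → NOT x
Note: A statement and its contrapositive are logically equivalent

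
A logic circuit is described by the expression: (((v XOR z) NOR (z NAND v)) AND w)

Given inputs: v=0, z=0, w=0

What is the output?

Substituting: (((0 XOR 0) NOR (0 NAND 0)) AND 0)
= 0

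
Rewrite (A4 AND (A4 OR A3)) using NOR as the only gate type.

((A4 NOR A4) NOR (((A4 NOR A3) NOR (A4 NOR A3)) NOR ((A4 NOR A3) NOR (A4 NOR A3))))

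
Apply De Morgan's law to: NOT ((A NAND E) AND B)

NOT (A NAND E) OR NOT B
De Morgan's: NOT(AND of terms) = OR of negations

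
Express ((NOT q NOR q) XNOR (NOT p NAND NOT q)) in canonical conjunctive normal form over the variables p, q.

(p OR NOT q) AND (NOT p OR q) AND (NOT p OR NOT q)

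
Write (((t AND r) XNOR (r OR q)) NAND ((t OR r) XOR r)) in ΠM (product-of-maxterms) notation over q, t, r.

ΠM(2) = (q OR NOT t OR r)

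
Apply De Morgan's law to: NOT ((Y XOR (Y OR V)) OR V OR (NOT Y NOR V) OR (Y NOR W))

NOT (Y XOR (Y OR V)) AND NOT V AND NOT (NOT Y NOR V) AND NOT (Y NOR W)
De Morgan's: NOT(OR of terms) = AND of negations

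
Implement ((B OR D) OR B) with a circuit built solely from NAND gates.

((((B NAND B) NAND (D NAND D)) NAND ((B NAND B) NAND (D NAND D))) NAND (B NAND B))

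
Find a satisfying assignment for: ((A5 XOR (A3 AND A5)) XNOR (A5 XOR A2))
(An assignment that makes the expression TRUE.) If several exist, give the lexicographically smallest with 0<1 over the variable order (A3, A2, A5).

A3=0, A2=0, A5=0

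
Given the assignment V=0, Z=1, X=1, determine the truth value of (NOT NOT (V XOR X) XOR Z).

Substituting: (NOT NOT (0 XOR 1) XOR 1)
= 0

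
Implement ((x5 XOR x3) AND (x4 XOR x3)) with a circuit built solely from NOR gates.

((((((x5 NOR x3) NOR (x5 NOR x3)) NOR ((x5 NOR x3) NOR (x5 NOR x3))) NOR ((((x5 NOR x5) NOR (x3 NOR x3)) NOR ((x5 NOR x5) NOR (x3 NOR x3))) NOR (((x5 NOR x5) NOR (x3 NOR x3)) NOR ((x5 NOR x5) NOR (x3 NOR x3))))) NOR ((((x5 NOR x3) NOR (x5 NOR x3)) NOR ((x5 NOR x3) NOR (x5 NOR x3))) NOR ((((x5 NOR x5) NOR (x3 NOR x3)) NOR ((x5 NOR x5) NOR (x3 NOR x3))) NOR (((x5 NOR x5) NOR (x3 NOR x3)) NOR ((x5 NOR x5) NOR (x3 NOR x3)))))) NOR (((((x4 NOR x3) NOR (x4 NOR x3)) NOR ((x4 NOR x3) NOR (x4 NOR x3))) NOR ((((x4 NOR x4) NOR (x3 NOR x3)) NOR ((x4 NOR x4) NOR (x3 NOR x3))) NOR (((x4 NOR x4) NOR (x3 NOR x3)) NOR ((x4 NOR x4) NOR (x3 NOR x3))))) NOR ((((x4 NOR x3) NOR (x4 NOR x3)) NOR ((x4 NOR x3) NOR (x4 NOR x3))) NOR ((((x4 NOR x4) NOR (x3 NOR x3)) NOR ((x4 NOR x4) NOR (x3 NOR x3))) NOR (((x4 NOR x4) NOR (x3 NOR x3)) NOR ((x4 NOR x4) NOR (x3 NOR x3)))))))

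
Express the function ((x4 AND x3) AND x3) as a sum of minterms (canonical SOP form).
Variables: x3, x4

Σm(3) = (x3 AND x4)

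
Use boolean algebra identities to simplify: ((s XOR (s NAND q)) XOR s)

By XOR self-cancellation ((E XOR v) XOR v = E):
= (s NAND q)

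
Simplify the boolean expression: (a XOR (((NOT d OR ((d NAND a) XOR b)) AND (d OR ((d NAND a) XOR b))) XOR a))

By XOR self-cancellation ((E XOR v) XOR v = E) then distribution ((E OR v) AND (E OR NOT v) = E):
= ((d NAND a) XOR b)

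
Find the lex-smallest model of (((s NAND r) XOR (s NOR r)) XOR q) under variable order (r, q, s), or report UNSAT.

r=0, q=0, s=1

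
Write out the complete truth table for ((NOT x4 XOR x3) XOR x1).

x3 | x4 | x1 | Output
---------------------
0 | 0 | 0 | 1
0 | 0 | 1 | 0
0 | 1 | 0 | 0
0 | 1 | 1 | 1
1 | 0 | 0 | 0
1 | 0 | 1 | 1
1 | 1 | 0 | 1
1 | 1 | 1 | 0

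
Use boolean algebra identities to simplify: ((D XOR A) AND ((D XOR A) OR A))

By absorption (E AND (E OR v) = E):
= (D XOR A)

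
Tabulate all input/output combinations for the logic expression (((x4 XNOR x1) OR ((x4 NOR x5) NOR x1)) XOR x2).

x4 | x1 | x5 | x2 | Output
--------------------------
0 | 0 | 0 | 0 | 1
0 | 0 | 0 | 1 | 0
0 | 0 | 1 | 0 | 1
0 | 0 | 1 | 1 | 0
0 | 1 | 0 | 0 | 0
0 | 1 | 0 | 1 | 1
0 | 1 | 1 | 0 | 0
0 | 1 | 1 | 1 | 1
1 | 0 | 0 | 0 | 1
1 | 0 | 0 | 1 | 0
1 | 0 | 1 | 0 | 1
1 | 0 | 1 | 1 | 0
1 | 1 | 0 | 0 | 1
1 | 1 | 0 | 1 | 0
1 | 1 | 1 | 0 | 1
1 | 1 | 1 | 1 | 0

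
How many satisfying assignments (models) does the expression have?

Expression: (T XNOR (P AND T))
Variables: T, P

Satisfying assignments: (0,0), (0,1), (1,1)
Count: 3 out of 4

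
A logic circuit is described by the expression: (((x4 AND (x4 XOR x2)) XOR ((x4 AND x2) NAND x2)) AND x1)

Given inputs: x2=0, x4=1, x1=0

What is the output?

Substituting: (((1 AND (1 XOR 0)) XOR ((1 AND 0) NAND 0)) AND 0)
= 0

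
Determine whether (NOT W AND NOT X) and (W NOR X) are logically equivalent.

Yes, they are equivalent — the two output columns agree on all 4 assignments:
W | X | Expression 1 | Expression 2
-----------------------------------
0 | 0 | 1 | 1
0 | 1 | 0 | 0
1 | 0 | 0 | 0
1 | 1 | 0 | 0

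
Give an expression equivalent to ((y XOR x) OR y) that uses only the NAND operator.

((((y NAND (y NAND x)) NAND (x NAND (y NAND x))) NAND ((y NAND (y NAND x)) NAND (x NAND (y NAND x)))) NAND (y NAND y))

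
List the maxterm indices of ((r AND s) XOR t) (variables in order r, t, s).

ΠM(0, 1, 4, 7) = (r OR t OR s) AND (r OR t OR NOT s) AND (NOT r OR t OR s) AND (NOT r OR NOT t OR NOT s)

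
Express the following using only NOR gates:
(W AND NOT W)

((W NOR W) NOR ((W NOR W) NOR (W NOR W)))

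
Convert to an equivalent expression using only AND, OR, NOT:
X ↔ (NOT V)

(X AND (NOT V)) OR (NOT X AND V)
(Biconditional = both true or both false)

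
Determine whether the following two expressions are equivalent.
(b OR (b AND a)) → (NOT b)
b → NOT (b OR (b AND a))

Yes, Contrapositive is always equivalent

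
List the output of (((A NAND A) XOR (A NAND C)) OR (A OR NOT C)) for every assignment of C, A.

C | A | Output
--------------
0 | 0 | 1
0 | 1 | 1
1 | 0 | 0
1 | 1 | 1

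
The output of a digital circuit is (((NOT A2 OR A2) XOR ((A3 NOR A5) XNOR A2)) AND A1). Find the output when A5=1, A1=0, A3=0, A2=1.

Substituting: (((NOT 1 OR 1) XOR ((0 NOR 1) XNOR 1)) AND 0)
= 0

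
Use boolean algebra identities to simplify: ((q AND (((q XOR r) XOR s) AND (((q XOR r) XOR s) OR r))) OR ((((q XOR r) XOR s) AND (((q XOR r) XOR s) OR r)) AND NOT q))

By distribution ((E AND v) OR (E AND NOT v) = E) then absorption (E AND (E OR v) = E):
= ((q XOR r) XOR s)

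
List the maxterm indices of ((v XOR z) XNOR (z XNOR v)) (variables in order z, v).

ΠM(0, 1, 2, 3) = (z OR v) AND (z OR NOT v) AND (NOT z OR v) AND (NOT z OR NOT v)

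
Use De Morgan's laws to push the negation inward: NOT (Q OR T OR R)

NOT Q AND NOT T AND NOT R
De Morgan's: NOT(OR of terms) = AND of negations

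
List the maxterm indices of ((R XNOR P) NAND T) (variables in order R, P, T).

ΠM(1, 7) = (R OR P OR NOT T) AND (NOT R OR NOT P OR NOT T)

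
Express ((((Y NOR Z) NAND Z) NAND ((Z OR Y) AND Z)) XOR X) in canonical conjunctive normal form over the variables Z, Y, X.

(Z OR Y OR NOT X) AND (Z OR NOT Y OR NOT X) AND (NOT Z OR Y OR X) AND (NOT Z OR NOT Y OR X)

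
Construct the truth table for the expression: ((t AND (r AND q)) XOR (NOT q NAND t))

r | t | q | Output
------------------
0 | 0 | 0 | 1
0 | 0 | 1 | 1
0 | 1 | 0 | 0
0 | 1 | 1 | 1
1 | 0 | 0 | 1
1 | 0 | 1 | 1
1 | 1 | 0 | 0
1 | 1 | 1 | 0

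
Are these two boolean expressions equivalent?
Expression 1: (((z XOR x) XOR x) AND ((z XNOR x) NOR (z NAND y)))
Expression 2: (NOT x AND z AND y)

Yes, they are equivalent — the two output columns agree on all 8 assignments:
x | z | y | Expression 1 | Expression 2
---------------------------------------
0 | 0 | 0 | 0 | 0
0 | 0 | 1 | 0 | 0
0 | 1 | 0 | 0 | 0
0 | 1 | 1 | 1 | 1
1 | 0 | 0 | 0 | 0
1 | 0 | 1 | 0 | 0
1 | 1 | 0 | 0 | 0
1 | 1 | 1 | 0 | 0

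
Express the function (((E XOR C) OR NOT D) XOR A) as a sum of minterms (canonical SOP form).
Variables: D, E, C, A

Σm(0, 2, 4, 6, 9, 10, 12, 15) = (NOT D AND NOT E AND NOT C AND NOT A) OR (NOT D AND NOT E AND C AND NOT A) OR (NOT D AND E AND NOT C AND NOT A) OR (NOT D AND E AND C AND NOT A) OR (D AND NOT E AND NOT C AND A) OR (D AND NOT E AND C AND NOT A) OR (D AND E AND NOT C AND NOT A) OR (D AND E AND C AND A)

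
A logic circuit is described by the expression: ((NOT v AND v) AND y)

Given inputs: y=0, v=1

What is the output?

Substituting: ((NOT 1 AND 1) AND 0)
= 0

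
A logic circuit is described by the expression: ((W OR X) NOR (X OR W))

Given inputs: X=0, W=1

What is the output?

Substituting: ((1 OR 0) NOR (0 OR 1))
= 0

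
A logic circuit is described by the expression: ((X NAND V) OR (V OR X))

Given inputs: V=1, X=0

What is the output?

Substituting: ((0 NAND 1) OR (1 OR 0))
= 1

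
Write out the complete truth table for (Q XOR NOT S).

Q | S | Output
--------------
0 | 0 | 1
0 | 1 | 0
1 | 0 | 0
1 | 1 | 1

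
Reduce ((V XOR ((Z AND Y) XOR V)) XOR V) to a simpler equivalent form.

By XOR self-cancellation ((E XOR v) XOR v = E):
= ((Z AND Y) XOR V)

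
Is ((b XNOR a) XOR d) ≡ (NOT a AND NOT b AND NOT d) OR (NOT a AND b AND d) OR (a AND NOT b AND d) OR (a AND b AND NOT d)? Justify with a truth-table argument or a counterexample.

Yes, they are equivalent — the two output columns agree on all 8 assignments:
a | b | d | Expression 1 | Expression 2
---------------------------------------
0 | 0 | 0 | 1 | 1
0 | 0 | 1 | 0 | 0
0 | 1 | 0 | 0 | 0
0 | 1 | 1 | 1 | 1
1 | 0 | 0 | 0 | 0
1 | 0 | 1 | 1 | 1
1 | 1 | 0 | 1 | 1
1 | 1 | 1 | 0 | 0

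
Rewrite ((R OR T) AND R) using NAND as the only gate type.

((((R NAND R) NAND (T NAND T)) NAND R) NAND (((R NAND R) NAND (T NAND T)) NAND R))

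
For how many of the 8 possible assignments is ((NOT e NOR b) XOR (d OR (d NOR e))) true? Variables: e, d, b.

Satisfying assignments: (0,0,0), (0,0,1), (0,1,0), (0,1,1), (1,0,0), (1,1,1)
Count: 6 out of 8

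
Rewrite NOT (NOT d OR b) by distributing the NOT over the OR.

d AND NOT b
De Morgan's: NOT(OR of terms) = AND of negations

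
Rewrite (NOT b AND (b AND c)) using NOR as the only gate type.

(((b NOR b) NOR (b NOR b)) NOR (((b NOR b) NOR (c NOR c)) NOR ((b NOR b) NOR (c NOR c))))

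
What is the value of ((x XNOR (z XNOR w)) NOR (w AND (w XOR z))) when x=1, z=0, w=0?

Substituting: ((1 XNOR (0 XNOR 0)) NOR (0 AND (0 XOR 0)))
= 0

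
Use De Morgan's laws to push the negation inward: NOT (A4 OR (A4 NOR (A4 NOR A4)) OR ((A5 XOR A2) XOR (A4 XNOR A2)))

NOT A4 AND NOT (A4 NOR (A4 NOR A4)) AND NOT ((A5 XOR A2) XOR (A4 XNOR A2))
De Morgan's: NOT(OR of terms) = AND of negations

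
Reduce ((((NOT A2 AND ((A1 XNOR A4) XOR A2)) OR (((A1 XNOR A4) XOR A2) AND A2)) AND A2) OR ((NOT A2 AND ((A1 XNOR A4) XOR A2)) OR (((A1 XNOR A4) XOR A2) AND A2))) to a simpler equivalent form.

By absorption (E OR (E AND v) = E) then distribution ((E AND v) OR (E AND NOT v) = E):
= ((A1 XNOR A4) XOR A2)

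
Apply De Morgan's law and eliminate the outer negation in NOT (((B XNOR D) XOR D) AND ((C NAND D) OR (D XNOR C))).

NOT ((B XNOR D) XOR D) OR NOT ((C NAND D) OR (D XNOR C))
De Morgan's: NOT(AND of terms) = OR of negations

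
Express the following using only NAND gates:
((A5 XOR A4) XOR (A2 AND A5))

((((A5 NAND (A5 NAND A4)) NAND (A4 NAND (A5 NAND A4))) NAND (((A5 NAND (A5 NAND A4)) NAND (A4 NAND (A5 NAND A4))) NAND ((A2 NAND A5) NAND (A2 NAND A5)))) NAND (((A2 NAND A5) NAND (A2 NAND A5)) NAND (((A5 NAND (A5 NAND A4)) NAND (A4 NAND (A5 NAND A4))) NAND ((A2 NAND A5) NAND (A2 NAND A5)))))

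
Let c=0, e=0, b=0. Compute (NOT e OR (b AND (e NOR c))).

Substituting: (NOT 0 OR (0 AND (0 NOR 0)))
= 1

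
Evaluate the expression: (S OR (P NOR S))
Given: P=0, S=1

Substituting: (1 OR (0 NOR 1))
= 1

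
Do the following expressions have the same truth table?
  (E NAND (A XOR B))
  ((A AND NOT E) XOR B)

No. Counterexample: with A=0, B=0, E=0, Expression 1 = 1 but Expression 2 = 0.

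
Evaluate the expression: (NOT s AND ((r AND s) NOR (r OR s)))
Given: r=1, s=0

Substituting: (NOT 0 AND ((1 AND 0) NOR (1 OR 0)))
= 0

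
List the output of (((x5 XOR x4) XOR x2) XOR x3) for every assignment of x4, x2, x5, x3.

x4 | x2 | x5 | x3 | Output
--------------------------
0 | 0 | 0 | 0 | 0
0 | 0 | 0 | 1 | 1
0 | 0 | 1 | 0 | 1
0 | 0 | 1 | 1 | 0
0 | 1 | 0 | 0 | 1
0 | 1 | 0 | 1 | 0
0 | 1 | 1 | 0 | 0
0 | 1 | 1 | 1 | 1
1 | 0 | 0 | 0 | 1
1 | 0 | 0 | 1 | 0
1 | 0 | 1 | 0 | 0
1 | 0 | 1 | 1 | 1
1 | 1 | 0 | 0 | 0
1 | 1 | 0 | 1 | 1
1 | 1 | 1 | 0 | 1
1 | 1 | 1 | 1 | 0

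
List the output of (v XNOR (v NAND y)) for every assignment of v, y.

v | y | Output
--------------
0 | 0 | 0
0 | 1 | 0
1 | 0 | 1
1 | 1 | 0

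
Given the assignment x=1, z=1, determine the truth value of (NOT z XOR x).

Substituting: (NOT 1 XOR 1)
= 1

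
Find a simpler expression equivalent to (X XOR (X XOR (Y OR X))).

By XOR self-cancellation ((E XOR v) XOR v = E):
= (Y OR X)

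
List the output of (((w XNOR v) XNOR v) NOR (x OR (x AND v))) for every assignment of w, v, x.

w | v | x | Output
------------------
0 | 0 | 0 | 1
0 | 0 | 1 | 0
0 | 1 | 0 | 1
0 | 1 | 1 | 0
1 | 0 | 0 | 0
1 | 0 | 1 | 0
1 | 1 | 0 | 0
1 | 1 | 1 | 0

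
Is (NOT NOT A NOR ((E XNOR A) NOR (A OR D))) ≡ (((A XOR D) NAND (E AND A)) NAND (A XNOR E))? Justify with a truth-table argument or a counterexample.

No. Counterexample: with A=0, E=0, D=0, Expression 1 = 1 but Expression 2 = 0.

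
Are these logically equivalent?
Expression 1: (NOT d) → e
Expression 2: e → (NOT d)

No, Converse is not equivalent to original (counterexample: e=0, d=0)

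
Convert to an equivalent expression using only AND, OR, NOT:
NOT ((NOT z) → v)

(NOT z) AND NOT v
(Negated implication: NOT(A → B) = A AND NOT B)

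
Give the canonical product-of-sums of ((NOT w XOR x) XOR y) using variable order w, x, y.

ΠM(1, 2, 4, 7) = (w OR x OR NOT y) AND (w OR NOT x OR y) AND (NOT w OR x OR y) AND (NOT w OR NOT x OR NOT y)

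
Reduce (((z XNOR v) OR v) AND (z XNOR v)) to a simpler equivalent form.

By absorption (E AND (E OR v) = E):
= (z XNOR v)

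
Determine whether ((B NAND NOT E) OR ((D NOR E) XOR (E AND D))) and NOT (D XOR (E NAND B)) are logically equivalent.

No. Counterexample: with E=0, D=0, B=0, Expression 1 = 1 but Expression 2 = 0.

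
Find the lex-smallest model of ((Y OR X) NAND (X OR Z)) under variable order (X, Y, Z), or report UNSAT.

X=0, Y=0, Z=0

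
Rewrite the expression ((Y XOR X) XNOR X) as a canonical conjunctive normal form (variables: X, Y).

(X OR NOT Y) AND (NOT X OR NOT Y)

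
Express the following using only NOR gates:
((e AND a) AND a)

((((e NOR e) NOR (a NOR a)) NOR ((e NOR e) NOR (a NOR a))) NOR (a NOR a))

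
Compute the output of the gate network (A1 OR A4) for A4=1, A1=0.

Substituting: (0 OR 1)
= 1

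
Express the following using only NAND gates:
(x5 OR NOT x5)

((x5 NAND x5) NAND ((x5 NAND x5) NAND (x5 NAND x5)))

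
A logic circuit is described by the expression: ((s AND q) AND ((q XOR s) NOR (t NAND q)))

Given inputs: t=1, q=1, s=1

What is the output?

Substituting: ((1 AND 1) AND ((1 XOR 1) NOR (1 NAND 1)))
= 1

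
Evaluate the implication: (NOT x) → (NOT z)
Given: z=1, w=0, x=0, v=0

Antecedent (NOT x) = 1; consequent (NOT z) = 0.
1 → 0 = 0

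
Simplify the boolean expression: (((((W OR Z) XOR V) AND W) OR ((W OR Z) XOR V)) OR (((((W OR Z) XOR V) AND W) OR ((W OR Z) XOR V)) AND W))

By absorption (E OR (E AND v) = E) then absorption (E OR (E AND v) = E):
= ((W OR Z) XOR V)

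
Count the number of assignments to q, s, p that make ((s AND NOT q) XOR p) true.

Satisfying assignments: (0,0,1), (0,1,0), (1,0,1), (1,1,1)
Count: 4 out of 8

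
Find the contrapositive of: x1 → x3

Contrapositive: NOT x3 → NOT x1
Note: A statement and its contrapositive are logically equivalent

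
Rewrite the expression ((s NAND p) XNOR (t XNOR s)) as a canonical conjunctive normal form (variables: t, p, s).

(t OR p OR NOT s) AND (NOT t OR p OR s) AND (NOT t OR NOT p OR s) AND (NOT t OR NOT p OR NOT s)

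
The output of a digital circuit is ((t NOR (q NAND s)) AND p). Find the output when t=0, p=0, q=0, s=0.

Substituting: ((0 NOR (0 NAND 0)) AND 0)
= 0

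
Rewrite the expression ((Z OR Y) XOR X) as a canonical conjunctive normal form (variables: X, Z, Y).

(X OR Z OR Y) AND (NOT X OR Z OR NOT Y) AND (NOT X OR NOT Z OR Y) AND (NOT X OR NOT Z OR NOT Y)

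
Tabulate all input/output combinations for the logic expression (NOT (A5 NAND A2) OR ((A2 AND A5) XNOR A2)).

A5 | A2 | Output
----------------
0 | 0 | 1
0 | 1 | 0
1 | 0 | 1
1 | 1 | 1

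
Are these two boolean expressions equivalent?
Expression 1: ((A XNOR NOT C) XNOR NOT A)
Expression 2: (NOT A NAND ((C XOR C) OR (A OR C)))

No. Counterexample: with A=0, C=0, Expression 1 = 0 but Expression 2 = 1.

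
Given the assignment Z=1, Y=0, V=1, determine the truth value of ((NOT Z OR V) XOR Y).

Substituting: ((NOT 1 OR 1) XOR 0)
= 1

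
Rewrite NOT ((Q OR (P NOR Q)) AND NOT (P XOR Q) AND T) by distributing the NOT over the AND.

NOT (Q OR (P NOR Q)) OR (P XOR Q) OR NOT T
De Morgan's: NOT(AND of terms) = OR of negations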